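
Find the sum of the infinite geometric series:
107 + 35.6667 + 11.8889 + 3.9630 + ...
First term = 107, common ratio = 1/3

For |r| < 1, S = a / (1 - r)
S = 107 / (1 - (1/3))
S = 107 / (2/3)
S = 321/2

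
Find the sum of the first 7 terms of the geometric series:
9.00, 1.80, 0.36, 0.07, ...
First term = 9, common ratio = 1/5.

Sₙ = a(1 - rⁿ) / (1 - r)
S_7 = 9(1 - (1/5)^7) / (1 - (1/5))
S_7 = 9(1 - (1/78125)) / (4/5)
S_7 = 175779/15625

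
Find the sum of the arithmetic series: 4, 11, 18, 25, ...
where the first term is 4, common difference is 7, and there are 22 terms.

Sₙ = n/2 × (first + last)
Last term = a + (n-1)d = 4 + (22-1)×7 = 151
S_22 = 22/2 × (4 + 151)
S_22 = 22/2 × 155 = 1705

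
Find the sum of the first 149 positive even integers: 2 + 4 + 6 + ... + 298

Sum of first n even numbers = n(n+1)
= 149×150
= 22350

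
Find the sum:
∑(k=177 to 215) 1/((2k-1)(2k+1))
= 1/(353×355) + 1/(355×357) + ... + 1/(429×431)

Partial fractions: 1/((2k-1)(2k+1)) = (1/2)[1/(2k-1) - 1/(2k+1)]
The series telescopes:
= (1/2)[1/353 - 1/431]
= 39/152143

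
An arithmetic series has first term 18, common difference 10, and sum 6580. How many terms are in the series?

Using S = n/2 × [2a + (n-1)d]
6580 = n/2 × [2(18) + (n-1)(10)]
6580 = n/2 × [36 + 10n - 10]
13160 = n × [26 + 10n]
10n² + (26)n - 13160 = 0
Discriminant: Δ = (26)² - 4(10)(-13160) = 676 + 526400 = 527076
√Δ = 726
n = [-(26) + √Δ] / (2·10) = (-26 + 726) / 20 = 700 / 20 = 35
(The negative root is discarded since n must be a positive integer.)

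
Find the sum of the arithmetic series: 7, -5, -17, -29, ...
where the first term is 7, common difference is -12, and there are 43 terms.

Sₙ = n/2 × (first + last)
Last term = a + (n-1)d = 7 + (43-1)×(-12) = -497
S_43 = 43/2 × (7 + (-497))
S_43 = 43/2 × (-490) = -10535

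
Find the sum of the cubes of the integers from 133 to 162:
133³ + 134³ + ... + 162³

Use ∑_{k=1}^{n} k³ = [n(n+1)/2]², then subtract the first 132 terms.
∑_{k=1}^{162} k³ = [162×163/2]² = 13203² = 174319209
∑_{k=1}^{132} k³ = [132×133/2]² = 8778² = 77053284
∑_{k=133}^{162} k³ = 174319209 - 77053284 = 97265925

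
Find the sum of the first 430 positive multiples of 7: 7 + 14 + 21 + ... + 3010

Factor out 7: = 7(1 + 2 + ... + 430) = 7 × n(n+1)/2
= 7 × 430×431/2
= 7 × 92665
= 648655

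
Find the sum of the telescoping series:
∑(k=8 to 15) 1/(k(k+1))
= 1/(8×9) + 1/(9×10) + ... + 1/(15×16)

Partial fractions: 1/(k(k+1)) = 1/k - 1/(k+1)
The series telescopes:
= (1/8 - 1/9) + (1/9 - 1/10) + ... + (1/15 - 1/16)
= 1/8 - 1/16
= 1/16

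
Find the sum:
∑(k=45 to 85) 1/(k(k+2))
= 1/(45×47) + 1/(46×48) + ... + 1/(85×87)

Partial fractions: 1/(k(k+2)) = (1/2)[1/k - 1/(k+2)]
Telescoping leaves the first two and last two terms:
= (1/2)[1/45 + 1/46 - 1/86 - 1/87]
= 13448/1290645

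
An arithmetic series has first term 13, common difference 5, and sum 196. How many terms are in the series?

Using S = n/2 × [2a + (n-1)d]
196 = n/2 × [2(13) + (n-1)(5)]
196 = n/2 × [26 + 5n - 5]
392 = n × [21 + 5n]
5n² + (21)n - 392 = 0
Discriminant: Δ = (21)² - 4(5)(-392) = 441 + 7840 = 8281
√Δ = 91
n = [-(21) + √Δ] / (2·5) = (-21 + 91) / 10 = 70 / 10 = 7
(The negative root is discarded since n must be a positive integer.)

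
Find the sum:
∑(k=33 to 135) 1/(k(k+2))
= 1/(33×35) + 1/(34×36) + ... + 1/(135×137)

Partial fractions: 1/(k(k+2)) = (1/2)[1/k - 1/(k+2)]
Telescoping leaves the first two and last two terms:
= (1/2)[1/33 + 1/34 - 1/136 - 1/137]
= 27707/1229712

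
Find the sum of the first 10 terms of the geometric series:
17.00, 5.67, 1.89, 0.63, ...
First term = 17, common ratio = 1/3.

Sₙ = a(1 - rⁿ) / (1 - r)
S_10 = 17(1 - (1/3)^10) / (1 - (1/3))
S_10 = 17(1 - (1/59049)) / (2/3)
S_10 = 501908/19683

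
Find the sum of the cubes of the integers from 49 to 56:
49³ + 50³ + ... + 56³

Use ∑_{k=1}^{n} k³ = [n(n+1)/2]², then subtract the first 48 terms.
∑_{k=1}^{56} k³ = [56×57/2]² = 1596² = 2547216
∑_{k=1}^{48} k³ = [48×49/2]² = 1176² = 1382976
∑_{k=49}^{56} k³ = 2547216 - 1382976 = 1164240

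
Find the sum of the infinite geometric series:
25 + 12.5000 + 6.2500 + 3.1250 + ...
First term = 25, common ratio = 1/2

For |r| < 1, S = a / (1 - r)
S = 25 / (1 - (1/2))
S = 25 / (1/2)
S = 50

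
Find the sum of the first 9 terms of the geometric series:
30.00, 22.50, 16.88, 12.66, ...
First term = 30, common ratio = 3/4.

Sₙ = a(1 - rⁿ) / (1 - r)
S_9 = 30(1 - (3/4)^9) / (1 - (3/4))
S_9 = 30(1 - (19683/262144)) / (1/4)
S_9 = 3636915/32768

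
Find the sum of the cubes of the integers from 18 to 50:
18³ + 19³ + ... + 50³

Use ∑_{k=1}^{n} k³ = [n(n+1)/2]², then subtract the first 17 terms.
∑_{k=1}^{50} k³ = [50×51/2]² = 1275² = 1625625
∑_{k=1}^{17} k³ = [17×18/2]² = 153² = 23409
∑_{k=18}^{50} k³ = 1625625 - 23409 = 1602216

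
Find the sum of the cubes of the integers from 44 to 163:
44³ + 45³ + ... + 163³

Use ∑_{k=1}^{n} k³ = [n(n+1)/2]², then subtract the first 43 terms.
∑_{k=1}^{163} k³ = [163×164/2]² = 13366² = 178649956
∑_{k=1}^{43} k³ = [43×44/2]² = 946² = 894916
∑_{k=44}^{163} k³ = 178649956 - 894916 = 177755040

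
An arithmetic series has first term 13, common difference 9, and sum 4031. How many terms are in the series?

Using S = n/2 × [2a + (n-1)d]
4031 = n/2 × [2(13) + (n-1)(9)]
4031 = n/2 × [26 + 9n - 9]
8062 = n × [17 + 9n]
9n² + (17)n - 8062 = 0
Discriminant: Δ = (17)² - 4(9)(-8062) = 289 + 290232 = 290521
√Δ = 539
n = [-(17) + √Δ] / (2·9) = (-17 + 539) / 18 = 522 / 18 = 29
(The negative root is discarded since n must be a positive integer.)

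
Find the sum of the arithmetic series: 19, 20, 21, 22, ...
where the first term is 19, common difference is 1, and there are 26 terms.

Sₙ = n/2 × (first + last)
Last term = a + (n-1)d = 19 + (26-1)×1 = 44
S_26 = 26/2 × (19 + 44)
S_26 = 26/2 × 63 = 819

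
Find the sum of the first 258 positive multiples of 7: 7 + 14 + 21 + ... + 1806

Factor out 7: = 7(1 + 2 + ... + 258) = 7 × n(n+1)/2
= 7 × 258×259/2
= 7 × 33411
= 233877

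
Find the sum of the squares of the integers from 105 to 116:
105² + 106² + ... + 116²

Use ∑_{k=1}^{n} k² = n(n+1)(2n+1)/6, then subtract the first 104 terms.
∑_{k=1}^{116} k² = 116×117×233/6 = 527046
∑_{k=1}^{104} k² = 104×105×209/6 = 380380
∑_{k=105}^{116} k² = 527046 - 380380 = 146666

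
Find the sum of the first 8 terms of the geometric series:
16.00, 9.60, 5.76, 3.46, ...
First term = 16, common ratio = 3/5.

Sₙ = a(1 - rⁿ) / (1 - r)
S_8 = 16(1 - (3/5)^8) / (1 - (3/5))
S_8 = 16(1 - (6561/390625)) / (2/5)
S_8 = 3072512/78125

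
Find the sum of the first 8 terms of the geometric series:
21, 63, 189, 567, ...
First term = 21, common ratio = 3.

Sₙ = a(1 - rⁿ) / (1 - r)
S_8 = 21(1 - 3^8) / (1 - 3)
S_8 = 21(1 - 6561) / (-2)
S_8 = 68880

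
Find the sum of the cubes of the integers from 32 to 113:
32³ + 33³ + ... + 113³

Use ∑_{k=1}^{n} k³ = [n(n+1)/2]², then subtract the first 31 terms.
∑_{k=1}^{113} k³ = [113×114/2]² = 6441² = 41486481
∑_{k=1}^{31} k³ = [31×32/2]² = 496² = 246016
∑_{k=32}^{113} k³ = 41486481 - 246016 = 41240465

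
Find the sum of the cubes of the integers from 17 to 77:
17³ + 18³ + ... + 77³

Use ∑_{k=1}^{n} k³ = [n(n+1)/2]², then subtract the first 16 terms.
∑_{k=1}^{77} k³ = [77×78/2]² = 3003² = 9018009
∑_{k=1}^{16} k³ = [16×17/2]² = 136² = 18496
∑_{k=17}^{77} k³ = 9018009 - 18496 = 8999513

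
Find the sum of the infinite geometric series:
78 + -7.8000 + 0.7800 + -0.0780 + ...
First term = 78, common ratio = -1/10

For |r| < 1, S = a / (1 - r)
S = 78 / (1 - (-1/10))
S = 78 / (11/10)
S = 780/11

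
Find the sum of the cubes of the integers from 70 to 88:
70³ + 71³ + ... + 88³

Use ∑_{k=1}^{n} k³ = [n(n+1)/2]², then subtract the first 69 terms.
∑_{k=1}^{88} k³ = [88×89/2]² = 3916² = 15335056
∑_{k=1}^{69} k³ = [69×70/2]² = 2415² = 5832225
∑_{k=70}^{88} k³ = 15335056 - 5832225 = 9502831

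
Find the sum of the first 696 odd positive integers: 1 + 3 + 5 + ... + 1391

Sum of first n odd numbers = n²
= 696²
= 484416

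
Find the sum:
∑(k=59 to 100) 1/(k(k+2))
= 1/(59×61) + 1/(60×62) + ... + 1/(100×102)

Partial fractions: 1/(k(k+2)) = (1/2)[1/k - 1/(k+2)]
Telescoping leaves the first two and last two terms:
= (1/2)[1/59 + 1/60 - 1/101 - 1/102]
= 84553/12156360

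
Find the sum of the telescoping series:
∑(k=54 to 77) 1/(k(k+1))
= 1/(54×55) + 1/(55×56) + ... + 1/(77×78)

Partial fractions: 1/(k(k+1)) = 1/k - 1/(k+1)
The series telescopes:
= (1/54 - 1/55) + (1/55 - 1/56) + ... + (1/77 - 1/78)
= 1/54 - 1/78
= 2/351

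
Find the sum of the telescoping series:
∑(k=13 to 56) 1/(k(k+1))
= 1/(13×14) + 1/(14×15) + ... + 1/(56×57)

Partial fractions: 1/(k(k+1)) = 1/k - 1/(k+1)
The series telescopes:
= (1/13 - 1/14) + (1/14 - 1/15) + ... + (1/56 - 1/57)
= 1/13 - 1/57
= 44/741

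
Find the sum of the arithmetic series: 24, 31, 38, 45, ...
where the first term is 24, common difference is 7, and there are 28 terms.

Sₙ = n/2 × (first + last)
Last term = a + (n-1)d = 24 + (28-1)×7 = 213
S_28 = 28/2 × (24 + 213)
S_28 = 28/2 × 237 = 3318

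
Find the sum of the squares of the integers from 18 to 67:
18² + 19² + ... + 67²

Use ∑_{k=1}^{n} k² = n(n+1)(2n+1)/6, then subtract the first 17 terms.
∑_{k=1}^{67} k² = 67×68×135/6 = 102510
∑_{k=1}^{17} k² = 17×18×35/6 = 1785
∑_{k=18}^{67} k² = 102510 - 1785 = 100725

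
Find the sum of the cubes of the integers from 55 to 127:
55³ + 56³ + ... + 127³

Use ∑_{k=1}^{n} k³ = [n(n+1)/2]², then subtract the first 54 terms.
∑_{k=1}^{127} k³ = [127×128/2]² = 8128² = 66064384
∑_{k=1}^{54} k³ = [54×55/2]² = 1485² = 2205225
∑_{k=55}^{127} k³ = 66064384 - 2205225 = 63859159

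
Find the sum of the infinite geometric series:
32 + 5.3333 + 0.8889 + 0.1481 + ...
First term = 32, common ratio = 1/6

For |r| < 1, S = a / (1 - r)
S = 32 / (1 - (1/6))
S = 32 / (5/6)
S = 192/5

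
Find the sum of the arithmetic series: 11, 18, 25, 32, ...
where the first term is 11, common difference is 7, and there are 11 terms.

Sₙ = n/2 × (first + last)
Last term = a + (n-1)d = 11 + (11-1)×7 = 81
S_11 = 11/2 × (11 + 81)
S_11 = 11/2 × 92 = 506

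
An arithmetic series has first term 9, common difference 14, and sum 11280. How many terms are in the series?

Using S = n/2 × [2a + (n-1)d]
11280 = n/2 × [2(9) + (n-1)(14)]
11280 = n/2 × [18 + 14n - 14]
22560 = n × [4 + 14n]
14n² + (4)n - 22560 = 0
Discriminant: Δ = (4)² - 4(14)(-22560) = 16 + 1263360 = 1263376
√Δ = 1124
n = [-(4) + √Δ] / (2·14) = (-4 + 1124) / 28 = 1120 / 28 = 40
(The negative root is discarded since n must be a positive integer.)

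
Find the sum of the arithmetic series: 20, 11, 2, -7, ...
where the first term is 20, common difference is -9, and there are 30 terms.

Sₙ = n/2 × (first + last)
Last term = a + (n-1)d = 20 + (30-1)×(-9) = -241
S_30 = 30/2 × (20 + (-241))
S_30 = 30/2 × (-221) = -3315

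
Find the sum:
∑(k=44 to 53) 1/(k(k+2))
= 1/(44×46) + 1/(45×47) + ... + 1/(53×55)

Partial fractions: 1/(k(k+2)) = (1/2)[1/k - 1/(k+2)]
Telescoping leaves the first two and last two terms:
= (1/2)[1/44 + 1/45 - 1/54 - 1/55]
= 49/11880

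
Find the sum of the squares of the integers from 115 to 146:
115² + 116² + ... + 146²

Use ∑_{k=1}^{n} k² = n(n+1)(2n+1)/6, then subtract the first 114 terms.
∑_{k=1}^{146} k² = 146×147×293/6 = 1048061
∑_{k=1}^{114} k² = 114×115×229/6 = 500365
∑_{k=115}^{146} k² = 1048061 - 500365 = 547696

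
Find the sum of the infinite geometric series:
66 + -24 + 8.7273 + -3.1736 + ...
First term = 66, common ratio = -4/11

For |r| < 1, S = a / (1 - r)
S = 66 / (1 - (-4/11))
S = 66 / (15/11)
S = 242/5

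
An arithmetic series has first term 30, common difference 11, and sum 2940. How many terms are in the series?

Using S = n/2 × [2a + (n-1)d]
2940 = n/2 × [2(30) + (n-1)(11)]
2940 = n/2 × [60 + 11n - 11]
5880 = n × [49 + 11n]
11n² + (49)n - 5880 = 0
Discriminant: Δ = (49)² - 4(11)(-5880) = 2401 + 258720 = 261121
√Δ = 511
n = [-(49) + √Δ] / (2·11) = (-49 + 511) / 22 = 462 / 22 = 21
(The negative root is discarded since n must be a positive integer.)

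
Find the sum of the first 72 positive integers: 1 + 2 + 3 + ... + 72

Formula: ∑k = n(n+1)/2
= 72×73/2
= 5256/2
= 2628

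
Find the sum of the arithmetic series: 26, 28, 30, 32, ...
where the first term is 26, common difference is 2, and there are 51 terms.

Sₙ = n/2 × (first + last)
Last term = a + (n-1)d = 26 + (51-1)×2 = 126
S_51 = 51/2 × (26 + 126)
S_51 = 51/2 × 152 = 3876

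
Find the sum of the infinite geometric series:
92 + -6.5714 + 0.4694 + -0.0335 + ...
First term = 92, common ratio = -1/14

For |r| < 1, S = a / (1 - r)
S = 92 / (1 - (-1/14))
S = 92 / (15/14)
S = 1288/15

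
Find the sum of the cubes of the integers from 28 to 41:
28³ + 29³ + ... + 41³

Use ∑_{k=1}^{n} k³ = [n(n+1)/2]², then subtract the first 27 terms.
∑_{k=1}^{41} k³ = [41×42/2]² = 861² = 741321
∑_{k=1}^{27} k³ = [27×28/2]² = 378² = 142884
∑_{k=28}^{41} k³ = 741321 - 142884 = 598437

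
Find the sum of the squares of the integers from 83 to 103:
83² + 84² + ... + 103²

Use ∑_{k=1}^{n} k² = n(n+1)(2n+1)/6, then subtract the first 82 terms.
∑_{k=1}^{103} k² = 103×104×207/6 = 369564
∑_{k=1}^{82} k² = 82×83×165/6 = 187165
∑_{k=83}^{103} k² = 369564 - 187165 = 182399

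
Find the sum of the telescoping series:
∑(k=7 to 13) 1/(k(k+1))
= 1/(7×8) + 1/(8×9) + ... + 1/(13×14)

Partial fractions: 1/(k(k+1)) = 1/k - 1/(k+1)
The series telescopes:
= (1/7 - 1/8) + (1/8 - 1/9) + ... + (1/13 - 1/14)
= 1/7 - 1/14
= 1/14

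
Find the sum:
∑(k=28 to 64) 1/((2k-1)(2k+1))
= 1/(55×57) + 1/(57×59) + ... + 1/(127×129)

Partial fractions: 1/((2k-1)(2k+1)) = (1/2)[1/(2k-1) - 1/(2k+1)]
The series telescopes:
= (1/2)[1/55 - 1/129]
= 37/7095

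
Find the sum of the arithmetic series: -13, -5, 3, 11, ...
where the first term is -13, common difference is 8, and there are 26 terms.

Sₙ = n/2 × (first + last)
Last term = a + (n-1)d = -13 + (26-1)×8 = 187
S_26 = 26/2 × (-13 + 187)
S_26 = 26/2 × 174 = 2262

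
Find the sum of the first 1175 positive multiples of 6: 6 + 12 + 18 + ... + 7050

Factor out 6: = 6(1 + 2 + ... + 1175) = 6 × n(n+1)/2
= 6 × 1175×1176/2
= 6 × 690900
= 4145400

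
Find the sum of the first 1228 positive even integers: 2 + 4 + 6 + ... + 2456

Sum of first n even numbers = n(n+1)
= 1228×1229
= 1509212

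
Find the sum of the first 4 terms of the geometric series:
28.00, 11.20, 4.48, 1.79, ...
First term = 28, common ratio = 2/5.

Sₙ = a(1 - rⁿ) / (1 - r)
S_4 = 28(1 - (2/5)^4) / (1 - (2/5))
S_4 = 28(1 - (16/625)) / (3/5)
S_4 = 5684/125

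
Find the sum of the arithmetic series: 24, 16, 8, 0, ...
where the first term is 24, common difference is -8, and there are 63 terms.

Sₙ = n/2 × (first + last)
Last term = a + (n-1)d = 24 + (63-1)×(-8) = -472
S_63 = 63/2 × (24 + (-472))
S_63 = 63/2 × (-448) = -14112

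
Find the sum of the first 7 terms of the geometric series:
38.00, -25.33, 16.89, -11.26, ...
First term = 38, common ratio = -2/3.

Sₙ = a(1 - rⁿ) / (1 - r)
S_7 = 38(1 - (-2/3)^7) / (1 - (-2/3))
S_7 = 38(1 - (-128/2187)) / (5/3)
S_7 = 17594/729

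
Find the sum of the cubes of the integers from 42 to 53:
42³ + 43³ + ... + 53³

Use ∑_{k=1}^{n} k³ = [n(n+1)/2]², then subtract the first 41 terms.
∑_{k=1}^{53} k³ = [53×54/2]² = 1431² = 2047761
∑_{k=1}^{41} k³ = [41×42/2]² = 861² = 741321
∑_{k=42}^{53} k³ = 2047761 - 741321 = 1306440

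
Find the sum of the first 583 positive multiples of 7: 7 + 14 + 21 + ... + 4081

Factor out 7: = 7(1 + 2 + ... + 583) = 7 × n(n+1)/2
= 7 × 583×584/2
= 7 × 170236
= 1191652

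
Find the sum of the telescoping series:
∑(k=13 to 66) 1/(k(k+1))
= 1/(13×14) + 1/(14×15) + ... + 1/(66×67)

Partial fractions: 1/(k(k+1)) = 1/k - 1/(k+1)
The series telescopes:
= (1/13 - 1/14) + (1/14 - 1/15) + ... + (1/66 - 1/67)
= 1/13 - 1/67
= 54/871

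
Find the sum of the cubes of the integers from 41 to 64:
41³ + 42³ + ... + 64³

Use ∑_{k=1}^{n} k³ = [n(n+1)/2]², then subtract the first 40 terms.
∑_{k=1}^{64} k³ = [64×65/2]² = 2080² = 4326400
∑_{k=1}^{40} k³ = [40×41/2]² = 820² = 672400
∑_{k=41}^{64} k³ = 4326400 - 672400 = 3654000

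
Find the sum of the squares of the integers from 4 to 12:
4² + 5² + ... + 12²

Use ∑_{k=1}^{n} k² = n(n+1)(2n+1)/6, then subtract the first 3 terms.
∑_{k=1}^{12} k² = 12×13×25/6 = 650
∑_{k=1}^{3} k² = 3×4×7/6 = 14
∑_{k=4}^{12} k² = 650 - 14 = 636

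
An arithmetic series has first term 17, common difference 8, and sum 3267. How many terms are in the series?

Using S = n/2 × [2a + (n-1)d]
3267 = n/2 × [2(17) + (n-1)(8)]
3267 = n/2 × [34 + 8n - 8]
6534 = n × [26 + 8n]
8n² + (26)n - 6534 = 0
Discriminant: Δ = (26)² - 4(8)(-6534) = 676 + 209088 = 209764
√Δ = 458
n = [-(26) + √Δ] / (2·8) = (-26 + 458) / 16 = 432 / 16 = 27
(The negative root is discarded since n must be a positive integer.)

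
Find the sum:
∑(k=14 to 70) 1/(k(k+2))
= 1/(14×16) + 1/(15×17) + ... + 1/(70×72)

Partial fractions: 1/(k(k+2)) = (1/2)[1/k - 1/(k+2)]
Telescoping leaves the first two and last two terms:
= (1/2)[1/14 + 1/15 - 1/71 - 1/72]
= 19703/357840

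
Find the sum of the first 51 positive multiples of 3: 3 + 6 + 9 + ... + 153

Factor out 3: = 3(1 + 2 + ... + 51) = 3 × n(n+1)/2
= 3 × 51×52/2
= 3 × 1326
= 3978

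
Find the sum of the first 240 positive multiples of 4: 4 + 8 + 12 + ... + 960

Factor out 4: = 4(1 + 2 + ... + 240) = 4 × n(n+1)/2
= 4 × 240×241/2
= 4 × 28920
= 115680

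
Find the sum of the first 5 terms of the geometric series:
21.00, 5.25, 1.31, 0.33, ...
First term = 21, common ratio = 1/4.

Sₙ = a(1 - rⁿ) / (1 - r)
S_5 = 21(1 - (1/4)^5) / (1 - (1/4))
S_5 = 21(1 - (1/1024)) / (3/4)
S_5 = 7161/256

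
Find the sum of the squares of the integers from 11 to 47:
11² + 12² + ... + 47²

Use ∑_{k=1}^{n} k² = n(n+1)(2n+1)/6, then subtract the first 10 terms.
∑_{k=1}^{47} k² = 47×48×95/6 = 35720
∑_{k=1}^{10} k² = 10×11×21/6 = 385
∑_{k=11}^{47} k² = 35720 - 385 = 35335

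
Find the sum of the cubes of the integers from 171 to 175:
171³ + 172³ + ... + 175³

Use ∑_{k=1}^{n} k³ = [n(n+1)/2]², then subtract the first 170 terms.
∑_{k=1}^{175} k³ = [175×176/2]² = 15400² = 237160000
∑_{k=1}^{170} k³ = [170×171/2]² = 14535² = 211266225
∑_{k=171}^{175} k³ = 237160000 - 211266225 = 25893775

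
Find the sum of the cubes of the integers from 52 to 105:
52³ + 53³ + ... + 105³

Use ∑_{k=1}^{n} k³ = [n(n+1)/2]², then subtract the first 51 terms.
∑_{k=1}^{105} k³ = [105×106/2]² = 5565² = 30969225
∑_{k=1}^{51} k³ = [51×52/2]² = 1326² = 1758276
∑_{k=52}^{105} k³ = 30969225 - 1758276 = 29210949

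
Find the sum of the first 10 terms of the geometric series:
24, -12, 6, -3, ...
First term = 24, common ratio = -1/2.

Sₙ = a(1 - rⁿ) / (1 - r)
S_10 = 24(1 - (-1/2)^10) / (1 - (-1/2))
S_10 = 24(1 - (1/1024)) / (3/2)
S_10 = 1023/64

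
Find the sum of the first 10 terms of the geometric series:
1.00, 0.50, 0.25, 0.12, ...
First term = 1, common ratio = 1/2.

Sₙ = a(1 - rⁿ) / (1 - r)
S_10 = 1(1 - (1/2)^10) / (1 - (1/2))
S_10 = 1(1 - (1/1024)) / (1/2)
S_10 = 1023/512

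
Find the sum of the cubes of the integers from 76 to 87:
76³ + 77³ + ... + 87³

Use ∑_{k=1}^{n} k³ = [n(n+1)/2]², then subtract the first 75 terms.
∑_{k=1}^{87} k³ = [87×88/2]² = 3828² = 14653584
∑_{k=1}^{75} k³ = [75×76/2]² = 2850² = 8122500
∑_{k=76}^{87} k³ = 14653584 - 8122500 = 6531084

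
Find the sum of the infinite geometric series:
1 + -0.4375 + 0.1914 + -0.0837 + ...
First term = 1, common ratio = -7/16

For |r| < 1, S = a / (1 - r)
S = 1 / (1 - (-7/16))
S = 1 / (23/16)
S = 16/23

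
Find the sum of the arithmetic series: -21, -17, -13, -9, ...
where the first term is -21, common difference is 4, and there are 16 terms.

Sₙ = n/2 × (first + last)
Last term = a + (n-1)d = -21 + (16-1)×4 = 39
S_16 = 16/2 × (-21 + 39)
S_16 = 16/2 × 18 = 144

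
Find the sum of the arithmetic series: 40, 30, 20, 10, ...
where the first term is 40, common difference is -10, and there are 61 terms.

Sₙ = n/2 × (first + last)
Last term = a + (n-1)d = 40 + (61-1)×(-10) = -560
S_61 = 61/2 × (40 + (-560))
S_61 = 61/2 × (-520) = -15860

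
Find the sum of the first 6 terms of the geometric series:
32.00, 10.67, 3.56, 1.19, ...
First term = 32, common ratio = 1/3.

Sₙ = a(1 - rⁿ) / (1 - r)
S_6 = 32(1 - (1/3)^6) / (1 - (1/3))
S_6 = 32(1 - (1/729)) / (2/3)
S_6 = 11648/243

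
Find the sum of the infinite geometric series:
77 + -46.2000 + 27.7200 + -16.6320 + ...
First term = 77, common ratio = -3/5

For |r| < 1, S = a / (1 - r)
S = 77 / (1 - (-3/5))
S = 77 / (8/5)
S = 385/8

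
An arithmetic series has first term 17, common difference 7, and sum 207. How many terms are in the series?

Using S = n/2 × [2a + (n-1)d]
207 = n/2 × [2(17) + (n-1)(7)]
207 = n/2 × [34 + 7n - 7]
414 = n × [27 + 7n]
7n² + (27)n - 414 = 0
Discriminant: Δ = (27)² - 4(7)(-414) = 729 + 11592 = 12321
√Δ = 111
n = [-(27) + √Δ] / (2·7) = (-27 + 111) / 14 = 84 / 14 = 6
(The negative root is discarded since n must be a positive integer.)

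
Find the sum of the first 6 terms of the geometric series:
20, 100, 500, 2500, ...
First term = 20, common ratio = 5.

Sₙ = a(1 - rⁿ) / (1 - r)
S_6 = 20(1 - 5^6) / (1 - 5)
S_6 = 20(1 - 15625) / (-4)
S_6 = 78120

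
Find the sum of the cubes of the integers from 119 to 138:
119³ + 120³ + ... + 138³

Use ∑_{k=1}^{n} k³ = [n(n+1)/2]², then subtract the first 118 terms.
∑_{k=1}^{138} k³ = [138×139/2]² = 9591² = 91987281
∑_{k=1}^{118} k³ = [118×119/2]² = 7021² = 49294441
∑_{k=119}^{138} k³ = 91987281 - 49294441 = 42692840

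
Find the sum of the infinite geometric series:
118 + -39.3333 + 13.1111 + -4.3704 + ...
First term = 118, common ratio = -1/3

For |r| < 1, S = a / (1 - r)
S = 118 / (1 - (-1/3))
S = 118 / (4/3)
S = 177/2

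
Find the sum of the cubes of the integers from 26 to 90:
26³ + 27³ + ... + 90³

Use ∑_{k=1}^{n} k³ = [n(n+1)/2]², then subtract the first 25 terms.
∑_{k=1}^{90} k³ = [90×91/2]² = 4095² = 16769025
∑_{k=1}^{25} k³ = [25×26/2]² = 325² = 105625
∑_{k=26}^{90} k³ = 16769025 - 105625 = 16663400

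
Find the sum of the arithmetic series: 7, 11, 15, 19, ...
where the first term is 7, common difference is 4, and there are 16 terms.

Sₙ = n/2 × (first + last)
Last term = a + (n-1)d = 7 + (16-1)×4 = 67
S_16 = 16/2 × (7 + 67)
S_16 = 16/2 × 74 = 592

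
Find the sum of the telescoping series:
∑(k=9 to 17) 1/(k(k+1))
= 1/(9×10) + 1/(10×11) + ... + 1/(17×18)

Partial fractions: 1/(k(k+1)) = 1/k - 1/(k+1)
The series telescopes:
= (1/9 - 1/10) + (1/10 - 1/11) + ... + (1/17 - 1/18)
= 1/9 - 1/18
= 1/18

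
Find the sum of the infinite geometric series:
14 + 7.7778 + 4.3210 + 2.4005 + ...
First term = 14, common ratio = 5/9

For |r| < 1, S = a / (1 - r)
S = 14 / (1 - (5/9))
S = 14 / (4/9)
S = 63/2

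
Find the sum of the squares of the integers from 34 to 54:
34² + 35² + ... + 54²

Use ∑_{k=1}^{n} k² = n(n+1)(2n+1)/6, then subtract the first 33 terms.
∑_{k=1}^{54} k² = 54×55×109/6 = 53955
∑_{k=1}^{33} k² = 33×34×67/6 = 12529
∑_{k=34}^{54} k² = 53955 - 12529 = 41426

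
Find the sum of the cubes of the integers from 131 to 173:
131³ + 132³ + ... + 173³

Use ∑_{k=1}^{n} k³ = [n(n+1)/2]², then subtract the first 130 terms.
∑_{k=1}^{173} k³ = [173×174/2]² = 15051² = 226532601
∑_{k=1}^{130} k³ = [130×131/2]² = 8515² = 72505225
∑_{k=131}^{173} k³ = 226532601 - 72505225 = 154027376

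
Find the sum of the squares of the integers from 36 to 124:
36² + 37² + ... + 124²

Use ∑_{k=1}^{n} k² = n(n+1)(2n+1)/6, then subtract the first 35 terms.
∑_{k=1}^{124} k² = 124×125×249/6 = 643250
∑_{k=1}^{35} k² = 35×36×71/6 = 14910
∑_{k=36}^{124} k² = 643250 - 14910 = 628340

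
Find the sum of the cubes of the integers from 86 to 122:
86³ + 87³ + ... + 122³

Use ∑_{k=1}^{n} k³ = [n(n+1)/2]², then subtract the first 85 terms.
∑_{k=1}^{122} k³ = [122×123/2]² = 7503² = 56295009
∑_{k=1}^{85} k³ = [85×86/2]² = 3655² = 13359025
∑_{k=86}^{122} k³ = 56295009 - 13359025 = 42935984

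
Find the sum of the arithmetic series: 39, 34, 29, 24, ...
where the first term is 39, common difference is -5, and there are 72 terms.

Sₙ = n/2 × (first + last)
Last term = a + (n-1)d = 39 + (72-1)×(-5) = -316
S_72 = 72/2 × (39 + (-316))
S_72 = 72/2 × (-277) = -9972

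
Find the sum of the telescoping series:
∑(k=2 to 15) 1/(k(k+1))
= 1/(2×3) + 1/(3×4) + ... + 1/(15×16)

Partial fractions: 1/(k(k+1)) = 1/k - 1/(k+1)
The series telescopes:
= (1/2 - 1/3) + (1/3 - 1/4) + ... + (1/15 - 1/16)
= 1/2 - 1/16
= 7/16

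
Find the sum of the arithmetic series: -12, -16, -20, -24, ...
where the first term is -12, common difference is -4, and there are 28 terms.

Sₙ = n/2 × (first + last)
Last term = a + (n-1)d = -12 + (28-1)×(-4) = -120
S_28 = 28/2 × (-12 + (-120))
S_28 = 28/2 × (-132) = -1848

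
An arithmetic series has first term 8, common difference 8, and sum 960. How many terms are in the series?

Using S = n/2 × [2a + (n-1)d]
960 = n/2 × [2(8) + (n-1)(8)]
960 = n/2 × [16 + 8n - 8]
1920 = n × [8 + 8n]
8n² + (8)n - 1920 = 0
Discriminant: Δ = (8)² - 4(8)(-1920) = 64 + 61440 = 61504
√Δ = 248
n = [-(8) + √Δ] / (2·8) = (-8 + 248) / 16 = 240 / 16 = 15
(The negative root is discarded since n must be a positive integer.)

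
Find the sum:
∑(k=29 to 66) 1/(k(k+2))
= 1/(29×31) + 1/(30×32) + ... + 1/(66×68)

Partial fractions: 1/(k(k+2)) = (1/2)[1/k - 1/(k+2)]
Telescoping leaves the first two and last two terms:
= (1/2)[1/29 + 1/30 - 1/67 - 1/68]
= 75677/3963720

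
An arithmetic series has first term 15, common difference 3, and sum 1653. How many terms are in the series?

Using S = n/2 × [2a + (n-1)d]
1653 = n/2 × [2(15) + (n-1)(3)]
1653 = n/2 × [30 + 3n - 3]
3306 = n × [27 + 3n]
3n² + (27)n - 3306 = 0
Discriminant: Δ = (27)² - 4(3)(-3306) = 729 + 39672 = 40401
√Δ = 201
n = [-(27) + √Δ] / (2·3) = (-27 + 201) / 6 = 174 / 6 = 29
(The negative root is discarded since n must be a positive integer.)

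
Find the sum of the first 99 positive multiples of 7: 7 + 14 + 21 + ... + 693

Factor out 7: = 7(1 + 2 + ... + 99) = 7 × n(n+1)/2
= 7 × 99×100/2
= 7 × 4950
= 34650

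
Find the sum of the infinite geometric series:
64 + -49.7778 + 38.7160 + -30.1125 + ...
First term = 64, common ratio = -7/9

For |r| < 1, S = a / (1 - r)
S = 64 / (1 - (-7/9))
S = 64 / (16/9)
S = 36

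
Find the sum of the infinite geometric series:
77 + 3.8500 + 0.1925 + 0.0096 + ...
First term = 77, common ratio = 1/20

For |r| < 1, S = a / (1 - r)
S = 77 / (1 - (1/20))
S = 77 / (19/20)
S = 1540/19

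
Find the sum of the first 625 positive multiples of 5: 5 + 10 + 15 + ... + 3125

Factor out 5: = 5(1 + 2 + ... + 625) = 5 × n(n+1)/2
= 5 × 625×626/2
= 5 × 195625
= 978125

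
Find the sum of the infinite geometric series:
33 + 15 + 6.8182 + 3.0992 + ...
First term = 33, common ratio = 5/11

For |r| < 1, S = a / (1 - r)
S = 33 / (1 - (5/11))
S = 33 / (6/11)
S = 121/2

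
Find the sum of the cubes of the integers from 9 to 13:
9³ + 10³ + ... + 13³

Use ∑_{k=1}^{n} k³ = [n(n+1)/2]², then subtract the first 8 terms.
∑_{k=1}^{13} k³ = [13×14/2]² = 91² = 8281
∑_{k=1}^{8} k³ = [8×9/2]² = 36² = 1296
∑_{k=9}^{13} k³ = 8281 - 1296 = 6985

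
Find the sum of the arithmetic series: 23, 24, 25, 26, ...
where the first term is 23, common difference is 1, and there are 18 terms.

Sₙ = n/2 × (first + last)
Last term = a + (n-1)d = 23 + (18-1)×1 = 40
S_18 = 18/2 × (23 + 40)
S_18 = 18/2 × 63 = 567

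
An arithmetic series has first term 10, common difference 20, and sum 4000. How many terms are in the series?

Using S = n/2 × [2a + (n-1)d]
4000 = n/2 × [2(10) + (n-1)(20)]
4000 = n/2 × [20 + 20n - 20]
8000 = n × [0 + 20n]
20n² + (0)n - 8000 = 0
Discriminant: Δ = (0)² - 4(20)(-8000) = 0 + 640000 = 640000
√Δ = 800
n = [-(0) + √Δ] / (2·20) = (0 + 800) / 40 = 800 / 40 = 20
(The negative root is discarded since n must be a positive integer.)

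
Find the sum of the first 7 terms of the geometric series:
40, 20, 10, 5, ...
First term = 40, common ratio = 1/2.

Sₙ = a(1 - rⁿ) / (1 - r)
S_7 = 40(1 - (1/2)^7) / (1 - (1/2))
S_7 = 40(1 - (1/128)) / (1/2)
S_7 = 635/8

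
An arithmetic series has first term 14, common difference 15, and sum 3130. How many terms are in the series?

Using S = n/2 × [2a + (n-1)d]
3130 = n/2 × [2(14) + (n-1)(15)]
3130 = n/2 × [28 + 15n - 15]
6260 = n × [13 + 15n]
15n² + (13)n - 6260 = 0
Discriminant: Δ = (13)² - 4(15)(-6260) = 169 + 375600 = 375769
√Δ = 613
n = [-(13) + √Δ] / (2·15) = (-13 + 613) / 30 = 600 / 30 = 20
(The negative root is discarded since n must be a positive integer.)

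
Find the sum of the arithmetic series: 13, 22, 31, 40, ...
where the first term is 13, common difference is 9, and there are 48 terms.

Sₙ = n/2 × (first + last)
Last term = a + (n-1)d = 13 + (48-1)×9 = 436
S_48 = 48/2 × (13 + 436)
S_48 = 48/2 × 449 = 10776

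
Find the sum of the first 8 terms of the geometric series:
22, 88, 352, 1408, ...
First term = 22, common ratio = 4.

Sₙ = a(1 - rⁿ) / (1 - r)
S_8 = 22(1 - 4^8) / (1 - 4)
S_8 = 22(1 - 65536) / (-3)
S_8 = 480590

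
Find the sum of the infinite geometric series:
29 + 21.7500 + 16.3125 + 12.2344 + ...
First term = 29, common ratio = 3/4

For |r| < 1, S = a / (1 - r)
S = 29 / (1 - (3/4))
S = 29 / (1/4)
S = 116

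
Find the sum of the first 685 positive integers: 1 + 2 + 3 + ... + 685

Formula: ∑k = n(n+1)/2
= 685×686/2
= 469910/2
= 234955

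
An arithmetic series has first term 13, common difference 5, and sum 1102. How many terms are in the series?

Using S = n/2 × [2a + (n-1)d]
1102 = n/2 × [2(13) + (n-1)(5)]
1102 = n/2 × [26 + 5n - 5]
2204 = n × [21 + 5n]
5n² + (21)n - 2204 = 0
Discriminant: Δ = (21)² - 4(5)(-2204) = 441 + 44080 = 44521
√Δ = 211
n = [-(21) + √Δ] / (2·5) = (-21 + 211) / 10 = 190 / 10 = 19
(The negative root is discarded since n must be a positive integer.)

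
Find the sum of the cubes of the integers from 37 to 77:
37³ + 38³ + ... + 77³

Use ∑_{k=1}^{n} k³ = [n(n+1)/2]², then subtract the first 36 terms.
∑_{k=1}^{77} k³ = [77×78/2]² = 3003² = 9018009
∑_{k=1}^{36} k³ = [36×37/2]² = 666² = 443556
∑_{k=37}^{77} k³ = 9018009 - 443556 = 8574453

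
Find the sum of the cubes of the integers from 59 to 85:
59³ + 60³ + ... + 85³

Use ∑_{k=1}^{n} k³ = [n(n+1)/2]², then subtract the first 58 terms.
∑_{k=1}^{85} k³ = [85×86/2]² = 3655² = 13359025
∑_{k=1}^{58} k³ = [58×59/2]² = 1711² = 2927521
∑_{k=59}^{85} k³ = 13359025 - 2927521 = 10431504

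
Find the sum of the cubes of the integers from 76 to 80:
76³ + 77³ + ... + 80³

Use ∑_{k=1}^{n} k³ = [n(n+1)/2]², then subtract the first 75 terms.
∑_{k=1}^{80} k³ = [80×81/2]² = 3240² = 10497600
∑_{k=1}^{75} k³ = [75×76/2]² = 2850² = 8122500
∑_{k=76}^{80} k³ = 10497600 - 8122500 = 2375100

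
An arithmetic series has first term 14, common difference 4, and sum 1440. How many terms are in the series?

Using S = n/2 × [2a + (n-1)d]
1440 = n/2 × [2(14) + (n-1)(4)]
1440 = n/2 × [28 + 4n - 4]
2880 = n × [24 + 4n]
4n² + (24)n - 2880 = 0
Discriminant: Δ = (24)² - 4(4)(-2880) = 576 + 46080 = 46656
√Δ = 216
n = [-(24) + √Δ] / (2·4) = (-24 + 216) / 8 = 192 / 8 = 24
(The negative root is discarded since n must be a positive integer.)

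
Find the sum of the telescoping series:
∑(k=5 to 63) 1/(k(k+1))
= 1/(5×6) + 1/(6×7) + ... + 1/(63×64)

Partial fractions: 1/(k(k+1)) = 1/k - 1/(k+1)
The series telescopes:
= (1/5 - 1/6) + (1/6 - 1/7) + ... + (1/63 - 1/64)
= 1/5 - 1/64
= 59/320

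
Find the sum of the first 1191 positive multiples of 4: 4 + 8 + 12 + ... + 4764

Factor out 4: = 4(1 + 2 + ... + 1191) = 4 × n(n+1)/2
= 4 × 1191×1192/2
= 4 × 709836
= 2839344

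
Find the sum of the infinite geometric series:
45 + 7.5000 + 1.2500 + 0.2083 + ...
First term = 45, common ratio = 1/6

For |r| < 1, S = a / (1 - r)
S = 45 / (1 - (1/6))
S = 45 / (5/6)
S = 54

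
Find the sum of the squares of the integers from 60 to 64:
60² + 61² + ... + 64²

Use ∑_{k=1}^{n} k² = n(n+1)(2n+1)/6, then subtract the first 59 terms.
∑_{k=1}^{64} k² = 64×65×129/6 = 89440
∑_{k=1}^{59} k² = 59×60×119/6 = 70210
∑_{k=60}^{64} k² = 89440 - 70210 = 19230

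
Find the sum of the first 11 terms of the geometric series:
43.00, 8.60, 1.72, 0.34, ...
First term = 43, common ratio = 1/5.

Sₙ = a(1 - rⁿ) / (1 - r)
S_11 = 43(1 - (1/5)^11) / (1 - (1/5))
S_11 = 43(1 - (1/48828125)) / (4/5)
S_11 = 524902333/9765625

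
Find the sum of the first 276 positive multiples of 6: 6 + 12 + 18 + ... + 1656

Factor out 6: = 6(1 + 2 + ... + 276) = 6 × n(n+1)/2
= 6 × 276×277/2
= 6 × 38226
= 229356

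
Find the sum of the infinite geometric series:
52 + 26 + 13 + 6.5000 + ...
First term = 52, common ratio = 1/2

For |r| < 1, S = a / (1 - r)
S = 52 / (1 - (1/2))
S = 52 / (1/2)
S = 104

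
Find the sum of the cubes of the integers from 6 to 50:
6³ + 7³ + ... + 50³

Use ∑_{k=1}^{n} k³ = [n(n+1)/2]², then subtract the first 5 terms.
∑_{k=1}^{50} k³ = [50×51/2]² = 1275² = 1625625
∑_{k=1}^{5} k³ = [5×6/2]² = 15² = 225
∑_{k=6}^{50} k³ = 1625625 - 225 = 1625400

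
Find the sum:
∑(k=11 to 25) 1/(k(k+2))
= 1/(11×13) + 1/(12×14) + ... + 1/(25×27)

Partial fractions: 1/(k(k+2)) = (1/2)[1/k - 1/(k+2)]
Telescoping leaves the first two and last two terms:
= (1/2)[1/11 + 1/12 - 1/26 - 1/27]
= 1525/30888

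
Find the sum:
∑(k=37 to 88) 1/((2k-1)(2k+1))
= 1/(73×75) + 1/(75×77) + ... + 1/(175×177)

Partial fractions: 1/((2k-1)(2k+1)) = (1/2)[1/(2k-1) - 1/(2k+1)]
The series telescopes:
= (1/2)[1/73 - 1/177]
= 52/12921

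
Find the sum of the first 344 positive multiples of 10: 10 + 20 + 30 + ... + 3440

Factor out 10: = 10(1 + 2 + ... + 344) = 10 × n(n+1)/2
= 10 × 344×345/2
= 10 × 59340
= 593400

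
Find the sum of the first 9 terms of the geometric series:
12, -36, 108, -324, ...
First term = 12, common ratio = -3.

Sₙ = a(1 - rⁿ) / (1 - r)
S_9 = 12(1 - (-3)^9) / (1 - (-3))
S_9 = 12(1 - (-19683)) / (4)
S_9 = 59052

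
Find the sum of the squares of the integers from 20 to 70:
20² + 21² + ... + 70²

Use ∑_{k=1}^{n} k² = n(n+1)(2n+1)/6, then subtract the first 19 terms.
∑_{k=1}^{70} k² = 70×71×141/6 = 116795
∑_{k=1}^{19} k² = 19×20×39/6 = 2470
∑_{k=20}^{70} k² = 116795 - 2470 = 114325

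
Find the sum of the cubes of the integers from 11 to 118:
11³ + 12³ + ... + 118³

Use ∑_{k=1}^{n} k³ = [n(n+1)/2]², then subtract the first 10 terms.
∑_{k=1}^{118} k³ = [118×119/2]² = 7021² = 49294441
∑_{k=1}^{10} k³ = [10×11/2]² = 55² = 3025
∑_{k=11}^{118} k³ = 49294441 - 3025 = 49291416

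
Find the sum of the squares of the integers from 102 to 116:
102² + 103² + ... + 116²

Use ∑_{k=1}^{n} k² = n(n+1)(2n+1)/6, then subtract the first 101 terms.
∑_{k=1}^{116} k² = 116×117×233/6 = 527046
∑_{k=1}^{101} k² = 101×102×203/6 = 348551
∑_{k=102}^{116} k² = 527046 - 348551 = 178495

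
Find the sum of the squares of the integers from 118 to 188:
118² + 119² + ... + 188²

Use ∑_{k=1}^{n} k² = n(n+1)(2n+1)/6, then subtract the first 117 terms.
∑_{k=1}^{188} k² = 188×189×377/6 = 2232594
∑_{k=1}^{117} k² = 117×118×235/6 = 540735
∑_{k=118}^{188} k² = 2232594 - 540735 = 1691859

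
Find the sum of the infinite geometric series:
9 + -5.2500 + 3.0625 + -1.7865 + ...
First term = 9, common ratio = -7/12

For |r| < 1, S = a / (1 - r)
S = 9 / (1 - (-7/12))
S = 9 / (19/12)
S = 108/19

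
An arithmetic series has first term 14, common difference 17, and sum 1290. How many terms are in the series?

Using S = n/2 × [2a + (n-1)d]
1290 = n/2 × [2(14) + (n-1)(17)]
1290 = n/2 × [28 + 17n - 17]
2580 = n × [11 + 17n]
17n² + (11)n - 2580 = 0
Discriminant: Δ = (11)² - 4(17)(-2580) = 121 + 175440 = 175561
√Δ = 419
n = [-(11) + √Δ] / (2·17) = (-11 + 419) / 34 = 408 / 34 = 12
(The negative root is discarded since n must be a positive integer.)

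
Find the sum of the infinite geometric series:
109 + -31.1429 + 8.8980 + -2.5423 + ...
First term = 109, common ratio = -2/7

For |r| < 1, S = a / (1 - r)
S = 109 / (1 - (-2/7))
S = 109 / (9/7)
S = 763/9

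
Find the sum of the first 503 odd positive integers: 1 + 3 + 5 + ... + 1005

Sum of first n odd numbers = n²
= 503²
= 253009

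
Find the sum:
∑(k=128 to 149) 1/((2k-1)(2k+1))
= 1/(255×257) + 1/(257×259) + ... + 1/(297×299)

Partial fractions: 1/((2k-1)(2k+1)) = (1/2)[1/(2k-1) - 1/(2k+1)]
The series telescopes:
= (1/2)[1/255 - 1/299]
= 22/76245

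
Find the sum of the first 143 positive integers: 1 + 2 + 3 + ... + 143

Formula: ∑k = n(n+1)/2
= 143×144/2
= 20592/2
= 10296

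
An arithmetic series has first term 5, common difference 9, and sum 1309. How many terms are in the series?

Using S = n/2 × [2a + (n-1)d]
1309 = n/2 × [2(5) + (n-1)(9)]
1309 = n/2 × [10 + 9n - 9]
2618 = n × [1 + 9n]
9n² + (1)n - 2618 = 0
Discriminant: Δ = (1)² - 4(9)(-2618) = 1 + 94248 = 94249
√Δ = 307
n = [-(1) + √Δ] / (2·9) = (-1 + 307) / 18 = 306 / 18 = 17
(The negative root is discarded since n must be a positive integer.)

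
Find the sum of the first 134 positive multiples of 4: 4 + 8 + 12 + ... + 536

Factor out 4: = 4(1 + 2 + ... + 134) = 4 × n(n+1)/2
= 4 × 134×135/2
= 4 × 9045
= 36180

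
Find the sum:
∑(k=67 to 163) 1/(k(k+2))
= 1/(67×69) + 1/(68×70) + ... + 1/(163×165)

Partial fractions: 1/(k(k+2)) = (1/2)[1/k - 1/(k+2)]
Telescoping leaves the first two and last two terms:
= (1/2)[1/67 + 1/68 - 1/164 - 1/165]
= 67318/7705335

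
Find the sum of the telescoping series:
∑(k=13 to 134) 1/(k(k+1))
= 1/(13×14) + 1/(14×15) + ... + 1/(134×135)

Partial fractions: 1/(k(k+1)) = 1/k - 1/(k+1)
The series telescopes:
= (1/13 - 1/14) + (1/14 - 1/15) + ... + (1/134 - 1/135)
= 1/13 - 1/135
= 122/1755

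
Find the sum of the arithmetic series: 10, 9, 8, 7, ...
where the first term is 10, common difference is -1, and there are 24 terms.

Sₙ = n/2 × (first + last)
Last term = a + (n-1)d = 10 + (24-1)×(-1) = -13
S_24 = 24/2 × (10 + (-13))
S_24 = 24/2 × (-3) = -36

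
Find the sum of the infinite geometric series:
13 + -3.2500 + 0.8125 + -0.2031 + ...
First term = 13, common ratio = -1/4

For |r| < 1, S = a / (1 - r)
S = 13 / (1 - (-1/4))
S = 13 / (5/4)
S = 52/5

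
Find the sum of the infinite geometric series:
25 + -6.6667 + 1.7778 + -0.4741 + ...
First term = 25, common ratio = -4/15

For |r| < 1, S = a / (1 - r)
S = 25 / (1 - (-4/15))
S = 25 / (19/15)
S = 375/19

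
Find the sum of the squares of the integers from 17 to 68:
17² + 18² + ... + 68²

Use ∑_{k=1}^{n} k² = n(n+1)(2n+1)/6, then subtract the first 16 terms.
∑_{k=1}^{68} k² = 68×69×137/6 = 107134
∑_{k=1}^{16} k² = 16×17×33/6 = 1496
∑_{k=17}^{68} k² = 107134 - 1496 = 105638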